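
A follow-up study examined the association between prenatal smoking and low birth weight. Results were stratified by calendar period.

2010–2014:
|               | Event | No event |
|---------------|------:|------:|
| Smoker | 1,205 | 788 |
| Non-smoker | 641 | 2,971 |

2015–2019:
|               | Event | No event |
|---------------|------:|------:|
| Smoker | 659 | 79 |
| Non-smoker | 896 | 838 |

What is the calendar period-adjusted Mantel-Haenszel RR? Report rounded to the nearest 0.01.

2.50

RR_MH = Σ(aᵢ·n₀ᵢ/nᵢ) / Σ(cᵢ·n₁ᵢ/nᵢ), with n₁ᵢ = aᵢ+bᵢ (exposed), n₀ᵢ = cᵢ+dᵢ (unexposed), nᵢ = n₁ᵢ+n₀ᵢ.
Stratum 1 (2010–2014): n₁ = 1993, n₀ = 3612, n = 5605; a·n₀/n = 1205·3612/5605 = 776.5317; c·n₁/n = 641·1993/5605 = 227.9238
Stratum 2 (2015–2019): n₁ = 738, n₀ = 1734, n = 2472; a·n₀/n = 659·1734/2472 = 462.2597; c·n₁/n = 896·738/2472 = 267.4951
RR_MH = (776.5317 + 462.2597) / (227.9238 + 267.4951) = 1238.7914 / 495.4190 = 2.50049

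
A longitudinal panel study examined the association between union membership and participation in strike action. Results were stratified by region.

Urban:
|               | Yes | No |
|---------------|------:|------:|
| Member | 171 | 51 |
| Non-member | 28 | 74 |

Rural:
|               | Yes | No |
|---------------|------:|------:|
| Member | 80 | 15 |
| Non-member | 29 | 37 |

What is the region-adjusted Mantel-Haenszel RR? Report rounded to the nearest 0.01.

2.39

RR_MH = Σ(aᵢ·n₀ᵢ/nᵢ) / Σ(cᵢ·n₁ᵢ/nᵢ), with n₁ᵢ = aᵢ+bᵢ (exposed), n₀ᵢ = cᵢ+dᵢ (unexposed), nᵢ = n₁ᵢ+n₀ᵢ.
Stratum 1 (Urban): n₁ = 222, n₀ = 102, n = 324; a·n₀/n = 171·102/324 = 53.8333; c·n₁/n = 28·222/324 = 19.1852
Stratum 2 (Rural): n₁ = 95, n₀ = 66, n = 161; a·n₀/n = 80·66/161 = 32.7950; c·n₁/n = 29·95/161 = 17.1118
RR_MH = (53.8333 + 32.7950) / (19.1852 + 17.1118) = 86.6284 / 36.2970 = 2.38665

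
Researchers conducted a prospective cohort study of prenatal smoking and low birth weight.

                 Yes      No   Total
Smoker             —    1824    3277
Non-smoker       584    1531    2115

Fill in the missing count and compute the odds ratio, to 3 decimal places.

The missing cell is in the exposed row: 3277 − 1824 = 1453.
So a = 1453, b = 1824, c = 584, d = 1531.
OR = (a·d)/(b·c) = (1453 × 1531) / (1824 × 584) = 2224543 / 1065216 = 2.08835

2.088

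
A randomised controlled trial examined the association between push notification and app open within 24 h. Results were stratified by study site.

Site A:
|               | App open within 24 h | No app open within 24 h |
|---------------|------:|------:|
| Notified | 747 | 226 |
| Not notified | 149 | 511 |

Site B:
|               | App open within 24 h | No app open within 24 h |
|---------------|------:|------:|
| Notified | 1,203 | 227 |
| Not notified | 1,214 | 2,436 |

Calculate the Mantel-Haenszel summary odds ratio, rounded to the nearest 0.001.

10.827

OR_MH = Σ(aᵢdᵢ/nᵢ) / Σ(bᵢcᵢ/nᵢ), where nᵢ is the stratum total.
Stratum 1 (Site A): n = 1633; a·d/n = 747·511/1633 = 233.7520; b·c/n = 226·149/1633 = 20.6209
Stratum 2 (Site B): n = 5080; a·d/n = 1203·2436/5080 = 576.8717; b·c/n = 227·1214/5080 = 54.2476
OR_MH = (233.7520 + 576.8717) / (20.6209 + 54.2476) = 810.6236 / 74.8686 = 10.82729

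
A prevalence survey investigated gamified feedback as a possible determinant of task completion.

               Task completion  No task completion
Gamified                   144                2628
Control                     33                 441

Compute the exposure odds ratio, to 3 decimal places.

Cells: a = 144, b = 2628, c = 33, d = 441.
OR = (a·d)/(b·c) = (144 × 441) / (2628 × 33) = 63504 / 86724 = 0.73225
Exposure is associated with lower odds of task completion (OR = 0.73 < 1).

0.732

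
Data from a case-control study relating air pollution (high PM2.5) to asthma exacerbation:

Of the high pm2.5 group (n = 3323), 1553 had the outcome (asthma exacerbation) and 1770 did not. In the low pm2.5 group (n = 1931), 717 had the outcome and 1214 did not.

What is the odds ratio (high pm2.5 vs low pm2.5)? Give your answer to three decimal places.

1.486

From the description: a = 1553, b = 1770, c = 717, d = 1214.
OR = (a·d)/(b·c) = (1553 × 1214) / (1770 × 717) = 1885342 / 1269090 = 1.48559
The odds of asthma exacerbation are about 1.49 times as high in the high pm2.5 group.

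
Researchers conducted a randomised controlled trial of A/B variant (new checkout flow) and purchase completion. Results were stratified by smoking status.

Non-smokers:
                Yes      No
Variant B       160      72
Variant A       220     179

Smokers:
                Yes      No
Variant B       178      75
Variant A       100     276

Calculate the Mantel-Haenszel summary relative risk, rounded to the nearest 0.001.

RR_MH = Σ(aᵢ·n₀ᵢ/nᵢ) / Σ(cᵢ·n₁ᵢ/nᵢ), with n₁ᵢ = aᵢ+bᵢ (exposed), n₀ᵢ = cᵢ+dᵢ (unexposed), nᵢ = n₁ᵢ+n₀ᵢ.
Stratum 1 (Non-smokers): n₁ = 232, n₀ = 399, n = 631; a·n₀/n = 160·399/631 = 101.1727; c·n₁/n = 220·232/631 = 80.8875
Stratum 2 (Smokers): n₁ = 253, n₀ = 376, n = 629; a·n₀/n = 178·376/629 = 106.4038; c·n₁/n = 100·253/629 = 40.2226
RR_MH = (101.1727 + 106.4038) / (80.8875 + 40.2226) = 207.5766 / 121.1101 = 1.71395

1.714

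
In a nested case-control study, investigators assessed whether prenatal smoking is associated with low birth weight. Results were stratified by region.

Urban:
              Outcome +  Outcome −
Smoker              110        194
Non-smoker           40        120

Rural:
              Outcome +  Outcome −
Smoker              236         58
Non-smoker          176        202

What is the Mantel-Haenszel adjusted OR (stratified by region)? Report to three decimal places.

OR_MH = Σ(aᵢdᵢ/nᵢ) / Σ(bᵢcᵢ/nᵢ), where nᵢ is the stratum total.
Stratum 1 (Urban): n = 464; a·d/n = 110·120/464 = 28.4483; b·c/n = 194·40/464 = 16.7241
Stratum 2 (Rural): n = 672; a·d/n = 236·202/672 = 70.9405; b·c/n = 58·176/672 = 15.1905
OR_MH = (28.4483 + 70.9405) / (16.7241 + 15.1905) = 99.3888 / 31.9146 = 3.11421

3.114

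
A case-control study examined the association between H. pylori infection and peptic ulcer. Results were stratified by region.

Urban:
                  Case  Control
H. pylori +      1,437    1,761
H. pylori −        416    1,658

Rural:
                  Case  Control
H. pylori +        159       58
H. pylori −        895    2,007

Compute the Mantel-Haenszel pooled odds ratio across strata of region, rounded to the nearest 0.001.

OR_MH = Σ(aᵢdᵢ/nᵢ) / Σ(bᵢcᵢ/nᵢ), where nᵢ is the stratum total.
Stratum 1 (Urban): n = 5272; a·d/n = 1437·1658/5272 = 451.9245; b·c/n = 1761·416/5272 = 138.9560
Stratum 2 (Rural): n = 3119; a·d/n = 159·2007/3119 = 102.3126; b·c/n = 58·895/3119 = 16.6432
OR_MH = (451.9245 + 102.3126) / (138.9560 + 16.6432) = 554.2371 / 155.5991 = 3.56195

3.562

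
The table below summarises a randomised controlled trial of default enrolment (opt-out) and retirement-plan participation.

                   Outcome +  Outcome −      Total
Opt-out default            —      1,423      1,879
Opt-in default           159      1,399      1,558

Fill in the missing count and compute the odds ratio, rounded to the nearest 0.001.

The missing cell is in the exposed row: 1879 − 1423 = 456.
So a = 456, b = 1423, c = 159, d = 1399.
OR = (a·d)/(b·c) = (456 × 1399) / (1423 × 159) = 637944 / 226257 = 2.81955

2.820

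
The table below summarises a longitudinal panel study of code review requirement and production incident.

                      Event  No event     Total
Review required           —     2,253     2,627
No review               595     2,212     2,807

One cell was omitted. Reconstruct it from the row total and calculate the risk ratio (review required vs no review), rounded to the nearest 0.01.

0.67

The missing cell is in the exposed row: 2627 − 2253 = 374.
So a = 374, b = 2253, c = 595, d = 2212.
RR = [a/(a+b)] / [c/(c+d)] = (374/2627) / (595/2807) = 0.14237/0.21197 = 0.67164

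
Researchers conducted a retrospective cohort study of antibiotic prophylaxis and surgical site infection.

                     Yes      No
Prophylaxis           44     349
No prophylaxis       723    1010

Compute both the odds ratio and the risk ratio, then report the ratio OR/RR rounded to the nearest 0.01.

0.66

Cells: a = 44, b = 349, c = 723, d = 1010.
OR = (44·1010)/(349·723) = 44440/252327 = 0.17612
Risk in exposed = 44/393 = 0.11196; risk in unexposed = 723/1733 = 0.41720; RR = 0.26836
OR/RR = 0.17612 / 0.26836 = 0.65628
The outcome is not rare, so the OR lies further from 1 than the RR.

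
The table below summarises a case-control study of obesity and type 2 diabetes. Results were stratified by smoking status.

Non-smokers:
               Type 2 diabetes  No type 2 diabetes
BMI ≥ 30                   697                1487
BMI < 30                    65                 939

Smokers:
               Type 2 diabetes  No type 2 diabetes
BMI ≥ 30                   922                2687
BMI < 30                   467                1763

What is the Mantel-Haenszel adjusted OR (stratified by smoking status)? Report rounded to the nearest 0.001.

1.972

OR_MH = Σ(aᵢdᵢ/nᵢ) / Σ(bᵢcᵢ/nᵢ), where nᵢ is the stratum total.
Stratum 1 (Non-smokers): n = 3188; a·d/n = 697·939/3188 = 205.2958; b·c/n = 1487·65/3188 = 30.3184
Stratum 2 (Smokers): n = 5839; a·d/n = 922·1763/5839 = 278.3843; b·c/n = 2687·467/5839 = 214.9048
OR_MH = (205.2958 + 278.3843) / (30.3184 + 214.9048) = 483.6801 / 245.2232 = 1.97241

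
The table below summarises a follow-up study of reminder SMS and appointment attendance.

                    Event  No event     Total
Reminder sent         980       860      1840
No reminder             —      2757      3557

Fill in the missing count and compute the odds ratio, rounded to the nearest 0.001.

The missing cell is in the unexposed row: 3557 − 2757 = 800.
So a = 980, b = 860, c = 800, d = 2757.
OR = (a·d)/(b·c) = (980 × 2757) / (860 × 800) = 2701860 / 688000 = 3.92712

3.927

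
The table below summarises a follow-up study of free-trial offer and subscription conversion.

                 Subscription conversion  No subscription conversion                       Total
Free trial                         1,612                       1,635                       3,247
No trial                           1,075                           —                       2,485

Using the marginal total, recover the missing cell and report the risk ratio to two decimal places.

The missing cell is in the unexposed row: 2485 − 1075 = 1410.
So a = 1612, b = 1635, c = 1075, d = 1410.
RR = [a/(a+b)] / [c/(c+d)] = (1612/3247) / (1075/2485) = 0.49646/0.43260 = 1.14763

1.15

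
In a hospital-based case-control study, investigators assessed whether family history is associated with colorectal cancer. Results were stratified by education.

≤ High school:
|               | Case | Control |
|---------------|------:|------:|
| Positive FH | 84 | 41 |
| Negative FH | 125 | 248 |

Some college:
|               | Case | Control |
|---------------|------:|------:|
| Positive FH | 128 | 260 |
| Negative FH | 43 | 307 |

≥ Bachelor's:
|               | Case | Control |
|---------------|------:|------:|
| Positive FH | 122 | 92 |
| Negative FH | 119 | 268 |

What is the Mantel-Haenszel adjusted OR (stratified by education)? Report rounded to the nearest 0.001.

3.424

OR_MH = Σ(aᵢdᵢ/nᵢ) / Σ(bᵢcᵢ/nᵢ), where nᵢ is the stratum total.
Stratum 1 (≤ High school): n = 498; a·d/n = 84·248/498 = 41.8313; b·c/n = 41·125/498 = 10.2912
Stratum 2 (Some college): n = 738; a·d/n = 128·307/738 = 53.2466; b·c/n = 260·43/738 = 15.1491
Stratum 3 (≥ Bachelor's): n = 601; a·d/n = 122·268/601 = 54.4027; b·c/n = 92·119/601 = 18.2163
OR_MH = (41.8313 + 53.2466 + 54.4027) / (10.2912 + 15.1491 + 18.2163) = 149.4806 / 43.6565 = 3.42402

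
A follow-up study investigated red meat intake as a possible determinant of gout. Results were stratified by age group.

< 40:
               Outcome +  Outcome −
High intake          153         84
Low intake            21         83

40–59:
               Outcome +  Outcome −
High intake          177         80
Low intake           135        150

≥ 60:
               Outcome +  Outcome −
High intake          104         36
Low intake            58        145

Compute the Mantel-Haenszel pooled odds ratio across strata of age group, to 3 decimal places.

4.175

OR_MH = Σ(aᵢdᵢ/nᵢ) / Σ(bᵢcᵢ/nᵢ), where nᵢ is the stratum total.
Stratum 1 (< 40): n = 341; a·d/n = 153·83/341 = 37.2405; b·c/n = 84·21/341 = 5.1730
Stratum 2 (40–59): n = 542; a·d/n = 177·150/542 = 48.9852; b·c/n = 80·135/542 = 19.9262
Stratum 3 (≥ 60): n = 343; a·d/n = 104·145/343 = 43.9650; b·c/n = 36·58/343 = 6.0875
OR_MH = (37.2405 + 48.9852 + 43.9650) / (5.1730 + 19.9262 + 6.0875) = 130.1907 / 31.1867 = 4.17456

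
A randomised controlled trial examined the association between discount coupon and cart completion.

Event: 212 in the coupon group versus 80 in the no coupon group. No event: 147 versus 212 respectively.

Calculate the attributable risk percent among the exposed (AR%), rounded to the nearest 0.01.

53.61

From the description: a = 212, b = 147, c = 80, d = 212.
Risk in exposed = 212/359 = 0.59053; risk in unexposed = 80/292 = 0.27397.
RR = 0.59053/0.27397 = 2.15543
AR% = (RR − 1)/RR × 100 = (2.15543 − 1)/2.15543 × 100 = 53.6056%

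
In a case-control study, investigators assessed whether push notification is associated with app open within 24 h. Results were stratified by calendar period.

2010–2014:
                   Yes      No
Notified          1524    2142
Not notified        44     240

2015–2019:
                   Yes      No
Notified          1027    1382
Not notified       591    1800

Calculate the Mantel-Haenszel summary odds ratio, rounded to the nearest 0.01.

2.46

OR_MH = Σ(aᵢdᵢ/nᵢ) / Σ(bᵢcᵢ/nᵢ), where nᵢ is the stratum total.
Stratum 1 (2010–2014): n = 3950; a·d/n = 1524·240/3950 = 92.5975; b·c/n = 2142·44/3950 = 23.8603
Stratum 2 (2015–2019): n = 4800; a·d/n = 1027·1800/4800 = 385.1250; b·c/n = 1382·591/4800 = 170.1587
OR_MH = (92.5975 + 385.1250) / (23.8603 + 170.1587) = 477.7225 / 194.0190 = 2.46225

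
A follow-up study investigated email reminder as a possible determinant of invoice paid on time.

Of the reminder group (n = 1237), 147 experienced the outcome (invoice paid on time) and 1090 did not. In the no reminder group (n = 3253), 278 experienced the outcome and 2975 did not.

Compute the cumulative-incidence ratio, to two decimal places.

From the description: a = 147, b = 1090, c = 278, d = 2975.
Risk in exposed = 147/1237 = 0.11884; risk in unexposed = 278/3253 = 0.08546.
RR = 0.11884 / 0.08546 = 1.39055
The risk among the exposed is 1.39 times that among the unexposed.

1.39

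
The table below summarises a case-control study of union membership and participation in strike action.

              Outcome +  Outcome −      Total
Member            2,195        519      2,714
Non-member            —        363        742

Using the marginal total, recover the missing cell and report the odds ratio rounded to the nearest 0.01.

The missing cell is in the unexposed row: 742 − 363 = 379.
So a = 2195, b = 519, c = 379, d = 363.
OR = (a·d)/(b·c) = (2195 × 363) / (519 × 379) = 796785 / 196701 = 4.05074

4.05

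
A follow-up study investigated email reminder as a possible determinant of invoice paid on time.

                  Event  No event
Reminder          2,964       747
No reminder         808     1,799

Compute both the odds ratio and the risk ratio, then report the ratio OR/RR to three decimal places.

3.428

Cells: a = 2964, b = 747, c = 808, d = 1799.
OR = (2964·1799)/(747·808) = 5332236/603576 = 8.83441
Risk in exposed = 2964/3711 = 0.79871; risk in unexposed = 808/2607 = 0.30993; RR = 2.57701
OR/RR = 8.83441 / 2.57701 = 3.42816
The outcome is not rare, so the OR lies further from 1 than the RR.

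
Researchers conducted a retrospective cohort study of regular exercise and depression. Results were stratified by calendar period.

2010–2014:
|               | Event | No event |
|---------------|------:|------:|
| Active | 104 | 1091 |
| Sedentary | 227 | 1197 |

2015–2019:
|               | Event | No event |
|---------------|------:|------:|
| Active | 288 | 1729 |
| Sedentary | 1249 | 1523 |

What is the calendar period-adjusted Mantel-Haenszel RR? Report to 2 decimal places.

0.35

RR_MH = Σ(aᵢ·n₀ᵢ/nᵢ) / Σ(cᵢ·n₁ᵢ/nᵢ), with n₁ᵢ = aᵢ+bᵢ (exposed), n₀ᵢ = cᵢ+dᵢ (unexposed), nᵢ = n₁ᵢ+n₀ᵢ.
Stratum 1 (2010–2014): n₁ = 1195, n₀ = 1424, n = 2619; a·n₀/n = 104·1424/2619 = 56.5468; c·n₁/n = 227·1195/2619 = 103.5758
Stratum 2 (2015–2019): n₁ = 2017, n₀ = 2772, n = 4789; a·n₀/n = 288·2772/4789 = 166.7020; c·n₁/n = 1249·2017/4789 = 526.0457
RR_MH = (56.5468 + 166.7020) / (103.5758 + 526.0457) = 223.2488 / 629.6215 = 0.35458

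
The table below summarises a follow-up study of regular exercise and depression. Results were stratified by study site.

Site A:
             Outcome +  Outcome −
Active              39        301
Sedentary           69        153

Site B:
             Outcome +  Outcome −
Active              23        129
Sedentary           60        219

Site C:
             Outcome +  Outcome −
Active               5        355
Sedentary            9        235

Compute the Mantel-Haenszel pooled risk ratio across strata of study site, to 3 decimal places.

RR_MH = Σ(aᵢ·n₀ᵢ/nᵢ) / Σ(cᵢ·n₁ᵢ/nᵢ), with n₁ᵢ = aᵢ+bᵢ (exposed), n₀ᵢ = cᵢ+dᵢ (unexposed), nᵢ = n₁ᵢ+n₀ᵢ.
Stratum 1 (Site A): n₁ = 340, n₀ = 222, n = 562; a·n₀/n = 39·222/562 = 15.4057; c·n₁/n = 69·340/562 = 41.7438
Stratum 2 (Site B): n₁ = 152, n₀ = 279, n = 431; a·n₀/n = 23·279/431 = 14.8886; c·n₁/n = 60·152/431 = 21.1601
Stratum 3 (Site C): n₁ = 360, n₀ = 244, n = 604; a·n₀/n = 5·244/604 = 2.0199; c·n₁/n = 9·360/604 = 5.3642
RR_MH = (15.4057 + 14.8886 + 2.0199) / (41.7438 + 21.1601 + 5.3642) = 32.3142 / 68.2681 = 0.47334

0.473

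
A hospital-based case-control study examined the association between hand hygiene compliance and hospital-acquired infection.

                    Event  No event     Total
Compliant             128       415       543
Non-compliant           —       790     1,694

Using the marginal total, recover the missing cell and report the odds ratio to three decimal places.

0.270

The missing cell is in the unexposed row: 1694 − 790 = 904.
So a = 128, b = 415, c = 904, d = 790.
OR = (a·d)/(b·c) = (128 × 790) / (415 × 904) = 101120 / 375160 = 0.26954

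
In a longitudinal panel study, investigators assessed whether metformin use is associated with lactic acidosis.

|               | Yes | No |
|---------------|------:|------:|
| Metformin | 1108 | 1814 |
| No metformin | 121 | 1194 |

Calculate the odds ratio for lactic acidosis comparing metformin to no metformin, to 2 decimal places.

Cells: a = 1108, b = 1814, c = 121, d = 1194.
OR = (a·d)/(b·c) = (1108 × 1194) / (1814 × 121) = 1322952 / 219494 = 6.02728
The odds of lactic acidosis are about 6.03 times as high in the metformin group.

6.03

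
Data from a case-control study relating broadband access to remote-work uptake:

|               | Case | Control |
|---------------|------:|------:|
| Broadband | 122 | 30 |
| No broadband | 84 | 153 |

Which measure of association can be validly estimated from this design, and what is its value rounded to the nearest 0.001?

Cells: a = 122, b = 30, c = 84, d = 153.
This is a case-control study: participants were sampled on outcome status, so risks in the source population cannot be estimated directly — relative risk is not valid here. The odds ratio is the appropriate measure.
OR = (a·d)/(b·c) = (122 × 153) / (30 × 84) = 18666 / 2520 = 7.40714

7.407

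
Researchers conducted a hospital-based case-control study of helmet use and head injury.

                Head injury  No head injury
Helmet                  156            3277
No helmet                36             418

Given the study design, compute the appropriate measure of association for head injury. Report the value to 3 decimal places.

Cells: a = 156, b = 3277, c = 36, d = 418.
This is a hospital-based case-control study: participants were sampled on outcome status, so risks in the source population cannot be estimated directly — relative risk is not valid here. The odds ratio is the appropriate measure.
OR = (a·d)/(b·c) = (156 × 418) / (3277 × 36) = 65208 / 117972 = 0.55274

0.553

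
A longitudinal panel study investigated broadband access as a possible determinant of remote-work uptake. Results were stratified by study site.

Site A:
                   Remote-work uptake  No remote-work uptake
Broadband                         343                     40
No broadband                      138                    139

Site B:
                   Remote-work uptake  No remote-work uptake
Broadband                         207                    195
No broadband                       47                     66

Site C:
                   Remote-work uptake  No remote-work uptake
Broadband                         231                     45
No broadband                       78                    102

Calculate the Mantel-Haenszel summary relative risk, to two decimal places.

1.71

RR_MH = Σ(aᵢ·n₀ᵢ/nᵢ) / Σ(cᵢ·n₁ᵢ/nᵢ), with n₁ᵢ = aᵢ+bᵢ (exposed), n₀ᵢ = cᵢ+dᵢ (unexposed), nᵢ = n₁ᵢ+n₀ᵢ.
Stratum 1 (Site A): n₁ = 383, n₀ = 277, n = 660; a·n₀/n = 343·277/660 = 143.9561; c·n₁/n = 138·383/660 = 80.0818
Stratum 2 (Site B): n₁ = 402, n₀ = 113, n = 515; a·n₀/n = 207·113/515 = 45.4194; c·n₁/n = 47·402/515 = 36.6874
Stratum 3 (Site C): n₁ = 276, n₀ = 180, n = 456; a·n₀/n = 231·180/456 = 91.1842; c·n₁/n = 78·276/456 = 47.2105
RR_MH = (143.9561 + 45.4194 + 91.1842) / (80.0818 + 36.6874 + 47.2105) = 280.5597 / 163.9797 = 1.71094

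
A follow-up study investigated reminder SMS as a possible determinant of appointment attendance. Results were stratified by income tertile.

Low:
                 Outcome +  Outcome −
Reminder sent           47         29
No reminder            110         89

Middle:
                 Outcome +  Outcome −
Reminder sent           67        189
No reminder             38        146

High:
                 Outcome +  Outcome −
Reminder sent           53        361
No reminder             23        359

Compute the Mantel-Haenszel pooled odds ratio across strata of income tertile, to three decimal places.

1.599

OR_MH = Σ(aᵢdᵢ/nᵢ) / Σ(bᵢcᵢ/nᵢ), where nᵢ is the stratum total.
Stratum 1 (Low): n = 275; a·d/n = 47·89/275 = 15.2109; b·c/n = 29·110/275 = 11.6000
Stratum 2 (Middle): n = 440; a·d/n = 67·146/440 = 22.2318; b·c/n = 189·38/440 = 16.3227
Stratum 3 (High): n = 796; a·d/n = 53·359/796 = 23.9033; b·c/n = 361·23/796 = 10.4309
OR_MH = (15.2109 + 22.2318 + 23.9033) / (11.6000 + 16.3227 + 10.4309) = 61.3460 / 38.3536 = 1.59948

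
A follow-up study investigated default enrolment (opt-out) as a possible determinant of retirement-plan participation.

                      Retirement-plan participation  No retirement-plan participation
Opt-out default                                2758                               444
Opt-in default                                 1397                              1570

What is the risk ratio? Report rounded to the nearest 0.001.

1.829

Cells: a = 2758, b = 444, c = 1397, d = 1570.
Risk in exposed = 2758/3202 = 0.86134; risk in unexposed = 1397/2967 = 0.47085.
RR = 0.86134 / 0.47085 = 1.82934
The risk among the exposed is 1.83 times that among the unexposed.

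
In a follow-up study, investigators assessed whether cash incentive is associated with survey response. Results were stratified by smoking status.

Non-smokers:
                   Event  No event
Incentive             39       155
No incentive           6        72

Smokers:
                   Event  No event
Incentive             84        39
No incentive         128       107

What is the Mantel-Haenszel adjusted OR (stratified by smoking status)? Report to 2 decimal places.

2.04

OR_MH = Σ(aᵢdᵢ/nᵢ) / Σ(bᵢcᵢ/nᵢ), where nᵢ is the stratum total.
Stratum 1 (Non-smokers): n = 272; a·d/n = 39·72/272 = 10.3235; b·c/n = 155·6/272 = 3.4191
Stratum 2 (Smokers): n = 358; a·d/n = 84·107/358 = 25.1061; b·c/n = 39·128/358 = 13.9441
OR_MH = (10.3235 + 25.1061) / (3.4191 + 13.9441) = 35.4297 / 17.3633 = 2.04050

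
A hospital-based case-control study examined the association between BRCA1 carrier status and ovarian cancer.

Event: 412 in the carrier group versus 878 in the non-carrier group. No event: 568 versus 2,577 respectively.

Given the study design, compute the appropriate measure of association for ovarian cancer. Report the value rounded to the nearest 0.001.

2.129

From the description: a = 412, b = 568, c = 878, d = 2577.
This is a hospital-based case-control study: participants were sampled on outcome status, so risks in the source population cannot be estimated directly — relative risk is not valid here. The odds ratio is the appropriate measure.
OR = (a·d)/(b·c) = (412 × 2577) / (568 × 878) = 1061724 / 498704 = 2.12897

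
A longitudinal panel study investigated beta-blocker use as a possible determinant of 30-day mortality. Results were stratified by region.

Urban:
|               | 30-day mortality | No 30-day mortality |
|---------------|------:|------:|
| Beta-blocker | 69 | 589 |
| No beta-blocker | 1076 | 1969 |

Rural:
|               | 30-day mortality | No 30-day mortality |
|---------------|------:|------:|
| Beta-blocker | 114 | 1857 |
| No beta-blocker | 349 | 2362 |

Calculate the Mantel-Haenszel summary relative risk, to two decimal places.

RR_MH = Σ(aᵢ·n₀ᵢ/nᵢ) / Σ(cᵢ·n₁ᵢ/nᵢ), with n₁ᵢ = aᵢ+bᵢ (exposed), n₀ᵢ = cᵢ+dᵢ (unexposed), nᵢ = n₁ᵢ+n₀ᵢ.
Stratum 1 (Urban): n₁ = 658, n₀ = 3045, n = 3703; a·n₀/n = 69·3045/3703 = 56.7391; c·n₁/n = 1076·658/3703 = 191.1985
Stratum 2 (Rural): n₁ = 1971, n₀ = 2711, n = 4682; a·n₀/n = 114·2711/4682 = 66.0090; c·n₁/n = 349·1971/4682 = 146.9199
RR_MH = (56.7391 + 66.0090) / (191.1985 + 146.9199) = 122.7481 / 338.1184 = 0.36303

0.36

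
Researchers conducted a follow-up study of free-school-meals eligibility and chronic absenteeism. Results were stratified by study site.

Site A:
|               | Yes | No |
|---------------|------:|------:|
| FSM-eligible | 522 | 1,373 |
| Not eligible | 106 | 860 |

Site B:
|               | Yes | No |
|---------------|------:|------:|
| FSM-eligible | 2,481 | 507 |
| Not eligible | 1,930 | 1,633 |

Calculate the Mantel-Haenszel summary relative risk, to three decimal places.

1.605

RR_MH = Σ(aᵢ·n₀ᵢ/nᵢ) / Σ(cᵢ·n₁ᵢ/nᵢ), with n₁ᵢ = aᵢ+bᵢ (exposed), n₀ᵢ = cᵢ+dᵢ (unexposed), nᵢ = n₁ᵢ+n₀ᵢ.
Stratum 1 (Site A): n₁ = 1895, n₀ = 966, n = 2861; a·n₀/n = 522·966/2861 = 176.2503; c·n₁/n = 106·1895/2861 = 70.2097
Stratum 2 (Site B): n₁ = 2988, n₀ = 3563, n = 6551; a·n₀/n = 2481·3563/6551 = 1349.3822; c·n₁/n = 1930·2988/6551 = 880.2992
RR_MH = (176.2503 + 1349.3822) / (70.2097 + 880.2992) = 1525.6325 / 950.5089 = 1.60507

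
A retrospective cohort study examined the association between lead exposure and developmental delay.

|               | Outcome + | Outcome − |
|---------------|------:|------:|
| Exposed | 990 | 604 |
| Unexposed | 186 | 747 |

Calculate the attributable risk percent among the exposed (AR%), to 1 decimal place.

67.9

Cells: a = 990, b = 604, c = 186, d = 747.
Risk in exposed = 990/1594 = 0.62108; risk in unexposed = 186/933 = 0.19936.
RR = 0.62108/0.19936 = 3.11541
AR% = (RR − 1)/RR × 100 = (3.11541 − 1)/3.11541 × 100 = 67.9015%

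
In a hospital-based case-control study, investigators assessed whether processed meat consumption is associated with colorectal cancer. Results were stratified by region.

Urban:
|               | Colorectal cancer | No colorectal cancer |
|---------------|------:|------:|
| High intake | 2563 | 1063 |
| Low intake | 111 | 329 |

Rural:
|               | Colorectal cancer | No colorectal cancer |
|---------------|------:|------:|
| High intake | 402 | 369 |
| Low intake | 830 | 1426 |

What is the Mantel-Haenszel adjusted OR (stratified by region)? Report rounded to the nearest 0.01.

OR_MH = Σ(aᵢdᵢ/nᵢ) / Σ(bᵢcᵢ/nᵢ), where nᵢ is the stratum total.
Stratum 1 (Urban): n = 4066; a·d/n = 2563·329/4066 = 207.3849; b·c/n = 1063·111/4066 = 29.0194
Stratum 2 (Rural): n = 3027; a·d/n = 402·1426/3027 = 189.3796; b·c/n = 369·830/3027 = 101.1794
OR_MH = (207.3849 + 189.3796) / (29.0194 + 101.1794) = 396.7645 / 130.1988 = 3.04737

3.05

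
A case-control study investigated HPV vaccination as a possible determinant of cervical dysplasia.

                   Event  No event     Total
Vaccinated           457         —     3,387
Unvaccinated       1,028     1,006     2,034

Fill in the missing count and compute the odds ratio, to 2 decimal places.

0.15

The missing cell is in the exposed row: 3387 − 457 = 2930.
So a = 457, b = 2930, c = 1028, d = 1006.
OR = (a·d)/(b·c) = (457 × 1006) / (2930 × 1028) = 459742 / 3012040 = 0.15263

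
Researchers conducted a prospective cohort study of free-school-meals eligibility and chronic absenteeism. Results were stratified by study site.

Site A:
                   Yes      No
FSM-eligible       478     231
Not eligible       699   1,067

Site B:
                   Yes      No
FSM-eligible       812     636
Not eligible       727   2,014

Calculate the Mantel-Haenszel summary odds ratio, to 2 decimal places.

3.40

OR_MH = Σ(aᵢdᵢ/nᵢ) / Σ(bᵢcᵢ/nᵢ), where nᵢ is the stratum total.
Stratum 1 (Site A): n = 2475; a·d/n = 478·1067/2475 = 206.0711; b·c/n = 231·699/2475 = 65.2400
Stratum 2 (Site B): n = 4189; a·d/n = 812·2014/4189 = 390.3958; b·c/n = 636·727/4189 = 110.3777
OR_MH = (206.0711 + 390.3958) / (65.2400 + 110.3777) = 596.4669 / 175.6177 = 3.39639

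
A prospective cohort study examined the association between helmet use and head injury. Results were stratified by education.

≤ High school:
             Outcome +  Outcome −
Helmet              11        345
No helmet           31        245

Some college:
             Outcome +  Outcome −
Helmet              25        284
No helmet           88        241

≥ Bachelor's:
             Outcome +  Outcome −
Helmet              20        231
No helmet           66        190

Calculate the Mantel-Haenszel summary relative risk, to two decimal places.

0.30

RR_MH = Σ(aᵢ·n₀ᵢ/nᵢ) / Σ(cᵢ·n₁ᵢ/nᵢ), with n₁ᵢ = aᵢ+bᵢ (exposed), n₀ᵢ = cᵢ+dᵢ (unexposed), nᵢ = n₁ᵢ+n₀ᵢ.
Stratum 1 (≤ High school): n₁ = 356, n₀ = 276, n = 632; a·n₀/n = 11·276/632 = 4.8038; c·n₁/n = 31·356/632 = 17.4620
Stratum 2 (Some college): n₁ = 309, n₀ = 329, n = 638; a·n₀/n = 25·329/638 = 12.8918; c·n₁/n = 88·309/638 = 42.6207
Stratum 3 (≥ Bachelor's): n₁ = 251, n₀ = 256, n = 507; a·n₀/n = 20·256/507 = 10.0986; c·n₁/n = 66·251/507 = 32.6746
RR_MH = (4.8038 + 12.8918 + 10.0986) / (17.4620 + 42.6207 + 32.6746) = 27.7943 / 92.7573 = 0.29965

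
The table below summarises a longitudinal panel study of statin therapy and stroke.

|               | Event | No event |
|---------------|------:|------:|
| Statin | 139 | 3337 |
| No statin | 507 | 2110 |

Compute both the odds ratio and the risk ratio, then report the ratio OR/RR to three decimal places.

0.840

Cells: a = 139, b = 3337, c = 507, d = 2110.
OR = (139·2110)/(3337·507) = 293290/1691859 = 0.17335
Risk in exposed = 139/3476 = 0.03999; risk in unexposed = 507/2617 = 0.19373; RR = 0.20641
OR/RR = 0.17335 / 0.20641 = 0.83985
The outcome is not rare, so the OR lies further from 1 than the RR.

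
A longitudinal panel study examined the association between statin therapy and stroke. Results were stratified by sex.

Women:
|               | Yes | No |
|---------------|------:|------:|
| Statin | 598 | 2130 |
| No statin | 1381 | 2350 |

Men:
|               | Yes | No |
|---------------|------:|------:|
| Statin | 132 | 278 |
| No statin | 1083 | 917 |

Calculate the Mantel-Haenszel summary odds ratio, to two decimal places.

OR_MH = Σ(aᵢdᵢ/nᵢ) / Σ(bᵢcᵢ/nᵢ), where nᵢ is the stratum total.
Stratum 1 (Women): n = 6459; a·d/n = 598·2350/6459 = 217.5724; b·c/n = 2130·1381/6459 = 455.4157
Stratum 2 (Men): n = 2410; a·d/n = 132·917/2410 = 50.2257; b·c/n = 278·1083/2410 = 124.9270
OR_MH = (217.5724 + 50.2257) / (455.4157 + 124.9270) = 267.7981 / 580.3427 = 0.46145

0.46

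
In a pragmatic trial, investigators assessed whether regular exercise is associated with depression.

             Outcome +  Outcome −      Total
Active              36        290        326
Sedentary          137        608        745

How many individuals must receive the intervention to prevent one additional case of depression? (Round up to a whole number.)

Risk in treated group = 36/326 = 0.11043; risk in control = 137/745 = 0.18389.
Absolute risk reduction = 0.18389 − 0.11043 = 0.07346
NNT = 1 / ARR = 1 / 0.07346 = 13.612 → round up → 14

14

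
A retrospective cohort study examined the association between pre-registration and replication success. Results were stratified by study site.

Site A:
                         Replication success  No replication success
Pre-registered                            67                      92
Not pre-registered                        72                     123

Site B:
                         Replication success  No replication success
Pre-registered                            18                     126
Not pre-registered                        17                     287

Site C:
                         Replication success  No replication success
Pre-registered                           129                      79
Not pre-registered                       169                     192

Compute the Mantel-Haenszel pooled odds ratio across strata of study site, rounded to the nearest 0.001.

OR_MH = Σ(aᵢdᵢ/nᵢ) / Σ(bᵢcᵢ/nᵢ), where nᵢ is the stratum total.
Stratum 1 (Site A): n = 354; a·d/n = 67·123/354 = 23.2797; b·c/n = 92·72/354 = 18.7119
Stratum 2 (Site B): n = 448; a·d/n = 18·287/448 = 11.5312; b·c/n = 126·17/448 = 4.7812
Stratum 3 (Site C): n = 569; a·d/n = 129·192/569 = 43.5290; b·c/n = 79·169/569 = 23.4640
OR_MH = (23.2797 + 11.5312 + 43.5290) / (18.7119 + 4.7812 + 23.4640) = 78.3399 / 46.9571 = 1.66833

1.668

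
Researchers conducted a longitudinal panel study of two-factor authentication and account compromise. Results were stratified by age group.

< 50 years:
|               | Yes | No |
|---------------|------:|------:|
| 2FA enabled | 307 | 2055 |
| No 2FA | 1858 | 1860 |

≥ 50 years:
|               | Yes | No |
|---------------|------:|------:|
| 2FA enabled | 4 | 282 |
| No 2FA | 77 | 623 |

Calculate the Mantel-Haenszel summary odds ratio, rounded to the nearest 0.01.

OR_MH = Σ(aᵢdᵢ/nᵢ) / Σ(bᵢcᵢ/nᵢ), where nᵢ is the stratum total.
Stratum 1 (< 50 years): n = 6080; a·d/n = 307·1860/6080 = 93.9178; b·c/n = 2055·1858/6080 = 627.9918
Stratum 2 (≥ 50 years): n = 986; a·d/n = 4·623/986 = 2.5274; b·c/n = 282·77/986 = 22.0223
OR_MH = (93.9178 + 2.5274) / (627.9918 + 22.0223) = 96.4451 / 650.0141 = 0.14837

0.15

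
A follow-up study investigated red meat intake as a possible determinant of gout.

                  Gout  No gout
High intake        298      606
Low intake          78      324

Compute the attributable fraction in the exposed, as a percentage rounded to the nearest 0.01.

41.14

Cells: a = 298, b = 606, c = 78, d = 324.
Risk in exposed = 298/904 = 0.32965; risk in unexposed = 78/402 = 0.19403.
RR = 0.32965/0.19403 = 1.69894
AR% = (RR − 1)/RR × 100 = (1.69894 − 1)/1.69894 × 100 = 41.1399%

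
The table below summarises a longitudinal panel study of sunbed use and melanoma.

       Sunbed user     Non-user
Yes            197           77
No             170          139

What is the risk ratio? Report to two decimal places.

1.51

Reading the table with exposure as columns: a = 197 (Sunbed user, case), b = 170 (Sunbed user, non-case), c = 77 (Non-user, case), d = 139.
Risk in exposed = 197/367 = 0.53678; risk in unexposed = 77/216 = 0.35648.
RR = 0.53678 / 0.35648 = 1.50579
The risk among the exposed is 1.51 times that among the unexposed.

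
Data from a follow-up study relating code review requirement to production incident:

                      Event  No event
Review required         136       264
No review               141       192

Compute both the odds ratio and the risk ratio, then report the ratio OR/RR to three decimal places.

0.874

Cells: a = 136, b = 264, c = 141, d = 192.
OR = (136·192)/(264·141) = 26112/37224 = 0.70148
Risk in exposed = 136/400 = 0.34000; risk in unexposed = 141/333 = 0.42342; RR = 0.80298
OR/RR = 0.70148 / 0.80298 = 0.87360
The outcome is not rare, so the OR lies further from 1 than the RR.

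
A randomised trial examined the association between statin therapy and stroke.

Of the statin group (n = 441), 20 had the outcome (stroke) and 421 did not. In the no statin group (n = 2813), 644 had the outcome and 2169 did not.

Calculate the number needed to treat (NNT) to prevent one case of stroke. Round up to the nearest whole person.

Risk in treated group = 20/441 = 0.04535; risk in control = 644/2813 = 0.22894.
Absolute risk reduction = 0.22894 − 0.04535 = 0.18359
NNT = 1 / ARR = 1 / 0.18359 = 5.447 → round up → 6

6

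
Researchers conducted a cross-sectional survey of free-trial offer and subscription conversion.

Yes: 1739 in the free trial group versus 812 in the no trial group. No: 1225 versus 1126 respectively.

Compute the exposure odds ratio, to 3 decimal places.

1.969

From the description: a = 1739, b = 1225, c = 812, d = 1126.
OR = (a·d)/(b·c) = (1739 × 1126) / (1225 × 812) = 1958114 / 994700 = 1.96855
The odds of subscription conversion are about 1.97 times as high in the free trial group.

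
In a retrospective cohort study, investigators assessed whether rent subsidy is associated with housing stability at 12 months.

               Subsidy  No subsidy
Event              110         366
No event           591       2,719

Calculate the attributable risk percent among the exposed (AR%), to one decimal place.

24.4

Reading the table with exposure as columns: a = 110 (Subsidy, case), b = 591 (Subsidy, non-case), c = 366 (No subsidy, case), d = 2719.
Risk in exposed = 110/701 = 0.15692; risk in unexposed = 366/3085 = 0.11864.
RR = 0.15692/0.11864 = 1.32266
AR% = (RR − 1)/RR × 100 = (1.32266 − 1)/1.32266 × 100 = 24.3949%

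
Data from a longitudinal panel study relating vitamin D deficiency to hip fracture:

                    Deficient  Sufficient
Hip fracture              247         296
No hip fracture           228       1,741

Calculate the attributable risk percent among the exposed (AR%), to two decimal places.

Reading the table with exposure as columns: a = 247 (Deficient, case), b = 228 (Deficient, non-case), c = 296 (Sufficient, case), d = 1741.
Risk in exposed = 247/475 = 0.52000; risk in unexposed = 296/2037 = 0.14531.
RR = 0.52000/0.14531 = 3.57851
AR% = (RR − 1)/RR × 100 = (3.57851 − 1)/3.57851 × 100 = 72.0554%

72.06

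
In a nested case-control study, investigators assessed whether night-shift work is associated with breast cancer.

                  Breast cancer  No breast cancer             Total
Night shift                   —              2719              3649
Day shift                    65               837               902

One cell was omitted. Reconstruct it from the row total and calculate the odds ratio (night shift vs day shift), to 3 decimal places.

The missing cell is in the exposed row: 3649 − 2719 = 930.
So a = 930, b = 2719, c = 65, d = 837.
OR = (a·d)/(b·c) = (930 × 837) / (2719 × 65) = 778410 / 176735 = 4.40439

4.404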